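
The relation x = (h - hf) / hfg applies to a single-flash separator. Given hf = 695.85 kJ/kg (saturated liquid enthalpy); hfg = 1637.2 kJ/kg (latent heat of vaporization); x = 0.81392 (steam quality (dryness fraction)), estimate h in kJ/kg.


h = hf + x * hfg
h = 695.85 + 0.81392 * 1637.2
h = 2028.4 kJ/kg


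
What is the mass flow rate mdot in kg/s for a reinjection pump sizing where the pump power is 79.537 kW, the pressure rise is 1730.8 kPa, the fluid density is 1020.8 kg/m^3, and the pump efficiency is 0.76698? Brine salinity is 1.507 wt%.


mdot = P_pump * rho * eta / dP
mdot = 79.537 * 1020.8 * 0.76698 / 1730.8
mdot = 35.979 kg/s


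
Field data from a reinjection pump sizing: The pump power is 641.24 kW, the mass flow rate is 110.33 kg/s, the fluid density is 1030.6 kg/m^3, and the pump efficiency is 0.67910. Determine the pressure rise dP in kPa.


dP = P_pump * rho * eta / mdot
dP = 641.24 * 1030.6 * 0.67910 / 110.33
dP = 4067.7 kPa


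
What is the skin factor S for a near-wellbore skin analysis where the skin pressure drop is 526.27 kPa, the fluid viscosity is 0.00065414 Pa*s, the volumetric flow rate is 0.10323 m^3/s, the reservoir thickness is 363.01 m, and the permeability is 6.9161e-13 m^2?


S = dP_s * 1000 * 2*pi*k*hr / (q*mu)
S = 526.27 * 1000 * 2*pi*6.9161e-13*363.01 / (0.10323*0.00065414)
S = 12.294


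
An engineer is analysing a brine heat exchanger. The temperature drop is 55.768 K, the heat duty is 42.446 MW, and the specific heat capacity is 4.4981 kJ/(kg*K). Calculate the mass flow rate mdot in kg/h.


mdot = Q * 1000 / (cp * dT)
mdot = 42.446 * 1000 / (4.4981 * 55.768)
mdot = 169.2087 kg/s
Convert: 169.2087 kg/s * 3600.0 = 6.0915e+05 kg/h
mdot = 6.0915e+05 kg/h


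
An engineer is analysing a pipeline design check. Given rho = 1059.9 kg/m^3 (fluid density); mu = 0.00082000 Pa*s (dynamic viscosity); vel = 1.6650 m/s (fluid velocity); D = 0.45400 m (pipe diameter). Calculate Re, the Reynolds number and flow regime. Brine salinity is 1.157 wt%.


Step 1: Re = rho*vel*D/mu = 1059.9*1.665*0.454/0.00082 = 9.7706e+05
Step 2: Re = 9.7706e+05 > 4000, so flow is turbulent.
Re = 9.7706e+05 (turbulent)


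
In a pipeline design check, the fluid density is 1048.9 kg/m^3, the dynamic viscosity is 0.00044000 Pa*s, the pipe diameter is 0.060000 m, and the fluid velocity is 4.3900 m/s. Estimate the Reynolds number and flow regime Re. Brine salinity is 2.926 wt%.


Step 1: Re = rho*vel*D/mu = 1048.9*4.39*0.06/0.00044 = 6.2791e+05
Step 2: Re = 6.2791e+05 > 4000, so flow is turbulent.
Re = 6.2791e+05 (turbulent)


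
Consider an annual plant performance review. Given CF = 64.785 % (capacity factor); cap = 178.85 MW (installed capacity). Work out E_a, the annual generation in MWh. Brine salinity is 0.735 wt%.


E_a = CF / 100 * cap * 8760
E_a = 64.785 / 100 * 178.85 * 8760
E_a = 1.0150e+06 MWh


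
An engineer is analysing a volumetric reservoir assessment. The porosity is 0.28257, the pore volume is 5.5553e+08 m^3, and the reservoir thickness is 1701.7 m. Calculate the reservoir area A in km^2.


A = Vp / (1e6 * hr * phi)
A = 5.5553e+08 / (1e6 * 1701.7 * 0.28257)
A = 1.1553 km^2


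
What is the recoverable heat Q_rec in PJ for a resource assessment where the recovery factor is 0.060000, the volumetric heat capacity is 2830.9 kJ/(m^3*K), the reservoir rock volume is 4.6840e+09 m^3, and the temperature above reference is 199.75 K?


Step 1: Q_s = Vr*rhoc*dT/1e12 = 4.6840e+09*2830.9*199.75/1e12 = 2648.672 PJ
Step 2: Q_rec = Q_s * RF = 2648.672 * 0.06 = 158.92 PJ
Q_rec = 158.92 PJ


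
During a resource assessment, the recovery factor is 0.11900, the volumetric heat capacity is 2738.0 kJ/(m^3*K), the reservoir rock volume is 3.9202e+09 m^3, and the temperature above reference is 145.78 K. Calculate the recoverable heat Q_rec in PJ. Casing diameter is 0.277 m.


Step 1: Q_s = Vr*rhoc*dT/1e12 = 3.9202e+09*2738.0*145.78/1e12 = 1564.731 PJ
Step 2: Q_rec = Q_s * RF = 1564.731 * 0.119 = 186.20 PJ
Q_rec = 186.20 PJ


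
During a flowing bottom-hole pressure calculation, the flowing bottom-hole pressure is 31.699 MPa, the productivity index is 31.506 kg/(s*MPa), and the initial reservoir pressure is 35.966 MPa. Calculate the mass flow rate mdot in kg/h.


mdot = (P_i - P_wf) * PI
mdot = (35.966 - 31.699) * 31.506
mdot = 134.4361 kg/s
Convert: 134.4361 kg/s * 3600.0 = 4.8397e+05 kg/h
mdot = 4.8397e+05 kg/h


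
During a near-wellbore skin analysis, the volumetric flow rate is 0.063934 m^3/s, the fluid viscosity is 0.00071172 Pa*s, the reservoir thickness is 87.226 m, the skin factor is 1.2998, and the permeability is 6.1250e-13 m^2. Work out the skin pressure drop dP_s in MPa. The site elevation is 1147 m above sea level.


dP_s = S * q * mu / (2*pi*k*hr) / 1000
dP_s = 1.2998 * 0.063934 * 0.00071172 / (2*pi*6.1250e-13*87.226) / 1000
dP_s = 176.1918 kPa
Convert: 176.1918 kPa * 0.001 = 0.17619 MPa
dP_s = 0.17619 MPa


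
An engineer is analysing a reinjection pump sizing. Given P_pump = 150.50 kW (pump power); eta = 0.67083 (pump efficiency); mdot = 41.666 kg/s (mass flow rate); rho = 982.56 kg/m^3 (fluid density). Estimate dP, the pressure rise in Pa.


dP = P_pump * rho * eta / mdot
dP = 150.50 * 982.56 * 0.67083 / 41.666
dP = 2380.818 kPa
Convert: 2380.818 kPa * 1000.0 = 2.3808e+06 Pa
dP = 2.3808e+06 Pa


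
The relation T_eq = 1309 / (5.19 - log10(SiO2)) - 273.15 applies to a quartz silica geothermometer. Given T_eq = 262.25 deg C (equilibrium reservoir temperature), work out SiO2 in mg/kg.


SiO2 = 10^(5.19 - 1309/(T_eq + 273.15))
SiO2 = 10^(5.19 - 1309/(262.25 + 273.15))
SiO2 = 556.03 mg/kg


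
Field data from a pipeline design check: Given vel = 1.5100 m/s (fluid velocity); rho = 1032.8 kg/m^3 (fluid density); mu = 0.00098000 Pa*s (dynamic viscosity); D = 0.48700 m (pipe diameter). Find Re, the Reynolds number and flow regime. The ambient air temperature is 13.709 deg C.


Step 1: Re = rho*vel*D/mu = 1032.8*1.51*0.487/0.00098 = 7.7499e+05
Step 2: Re = 7.7499e+05 > 4000, so flow is turbulent.
Re = 7.7499e+05 (turbulent)


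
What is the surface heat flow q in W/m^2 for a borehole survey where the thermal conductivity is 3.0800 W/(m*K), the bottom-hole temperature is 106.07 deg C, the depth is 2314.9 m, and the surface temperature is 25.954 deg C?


Step 1: grad = (T_d - T_surf)/d * 1000 = (106.07 - 25.954)/2314.9 * 1000 = 34.60884 deg C/km
Step 2: q = k * grad / 1000 = 3.08 * 34.60884 / 1000 = 0.10660 W/m^2
q = 0.10660 W/m^2


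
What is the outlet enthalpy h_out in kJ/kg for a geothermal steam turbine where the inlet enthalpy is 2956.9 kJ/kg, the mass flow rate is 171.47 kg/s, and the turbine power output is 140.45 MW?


h_out = h_in - P * 1000 / mdot
h_out = 2956.9 - 140.45 * 1000 / 171.47
h_out = 2137.8 kJ/kg


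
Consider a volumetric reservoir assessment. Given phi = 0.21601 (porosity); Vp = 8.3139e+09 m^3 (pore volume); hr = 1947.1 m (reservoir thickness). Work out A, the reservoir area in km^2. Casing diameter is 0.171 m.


A = Vp / (1e6 * hr * phi)
A = 8.3139e+09 / (1e6 * 1947.1 * 0.21601)
A = 19.767 km^2


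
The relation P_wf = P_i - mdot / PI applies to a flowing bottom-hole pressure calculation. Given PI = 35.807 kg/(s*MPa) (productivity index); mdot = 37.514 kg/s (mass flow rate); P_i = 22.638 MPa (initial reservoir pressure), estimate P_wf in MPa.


P_wf = P_i - mdot / PI
P_wf = 22.638 - 37.514 / 35.807
P_wf = 21.590 MPa


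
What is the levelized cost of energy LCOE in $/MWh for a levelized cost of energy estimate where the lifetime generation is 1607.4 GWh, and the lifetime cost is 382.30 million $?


LCOE = C_tot / E_tot * 100
LCOE = 382.30 / 1607.4 * 100
LCOE = 23.78375 cents/kWh
Convert: 23.78375 cents/kWh * 10.0 = 237.84 $/MWh
LCOE = 237.84 $/MWh


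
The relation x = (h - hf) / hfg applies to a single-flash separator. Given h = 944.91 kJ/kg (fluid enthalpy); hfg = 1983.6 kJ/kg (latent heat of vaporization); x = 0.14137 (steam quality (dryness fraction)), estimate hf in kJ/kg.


hf = h - x * hfg
hf = 944.91 - 0.14137 * 1983.6
hf = 664.49 kJ/kg


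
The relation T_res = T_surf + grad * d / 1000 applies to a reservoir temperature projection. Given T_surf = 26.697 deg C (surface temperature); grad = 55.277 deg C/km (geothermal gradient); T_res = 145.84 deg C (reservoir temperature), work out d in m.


d = (T_res - T_surf) / grad * 1000
d = (145.84 - 26.697) / 55.277 * 1000
d = 2155.4 m


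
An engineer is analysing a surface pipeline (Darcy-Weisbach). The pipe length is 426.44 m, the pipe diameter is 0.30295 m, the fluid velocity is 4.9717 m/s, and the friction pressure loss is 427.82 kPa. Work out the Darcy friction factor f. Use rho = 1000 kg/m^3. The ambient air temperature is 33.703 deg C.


f = dP*1000 / ((L/D)*(rho*vel^2/2))
f = 427.82*1000 / ((426.44/0.30295)*(1000*4.9717^2/2))
f = 0.024592


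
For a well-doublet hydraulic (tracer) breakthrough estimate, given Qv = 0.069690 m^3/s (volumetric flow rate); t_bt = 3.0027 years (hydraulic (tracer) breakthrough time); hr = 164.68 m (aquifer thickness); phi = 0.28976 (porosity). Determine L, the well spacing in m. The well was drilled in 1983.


L = sqrt(t_bt*365.25*86400*3*Qv / (pi*hr*phi))
L = sqrt(3.0027*365.25*86400*3*0.069690 / (pi*164.68*0.28976))
L = 363.53 m


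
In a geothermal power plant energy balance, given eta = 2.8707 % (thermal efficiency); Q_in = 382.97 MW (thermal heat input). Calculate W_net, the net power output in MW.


W_net = eta / 100 * Q_in
W_net = 2.8707 / 100 * 382.97
W_net = 10.994 MW


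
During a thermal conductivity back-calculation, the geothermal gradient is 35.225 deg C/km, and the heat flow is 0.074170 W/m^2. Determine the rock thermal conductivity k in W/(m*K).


k = q / (grad / 1000)
k = 0.074170 / (35.225 / 1000)
k = 2.1056 W/(m*K)


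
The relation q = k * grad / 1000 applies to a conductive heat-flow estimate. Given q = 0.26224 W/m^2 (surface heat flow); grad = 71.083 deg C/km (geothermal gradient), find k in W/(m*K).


k = q * 1000 / grad
k = 0.26224 * 1000 / 71.083
k = 3.6892 W/(m*K)


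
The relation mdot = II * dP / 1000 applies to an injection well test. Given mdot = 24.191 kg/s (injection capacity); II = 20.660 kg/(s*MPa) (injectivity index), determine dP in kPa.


dP = mdot * 1000 / II
dP = 24.191 * 1000 / 20.660
dP = 1170.9 kPa


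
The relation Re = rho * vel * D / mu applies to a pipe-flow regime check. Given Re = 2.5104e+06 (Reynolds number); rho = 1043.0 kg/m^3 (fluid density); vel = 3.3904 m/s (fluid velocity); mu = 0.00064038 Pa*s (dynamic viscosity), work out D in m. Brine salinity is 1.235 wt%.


D = Re * mu / (rho * vel)
D = 2.5104e+06 * 0.00064038 / (1043.0 * 3.3904)
D = 0.45462 m


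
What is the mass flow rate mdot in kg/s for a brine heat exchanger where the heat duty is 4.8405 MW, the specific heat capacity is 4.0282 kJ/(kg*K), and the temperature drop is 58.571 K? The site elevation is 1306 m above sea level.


mdot = Q * 1000 / (cp * dT)
mdot = 4.8405 * 1000 / (4.0282 * 58.571)
mdot = 20.516 kg/s


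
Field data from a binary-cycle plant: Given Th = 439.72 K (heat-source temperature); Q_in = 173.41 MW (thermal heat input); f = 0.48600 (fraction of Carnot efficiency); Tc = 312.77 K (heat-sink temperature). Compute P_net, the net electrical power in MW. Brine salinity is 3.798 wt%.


Step 1: eta = (1 - Tc/Th)*f = (1 - 312.77/439.72)*0.486 = 0.1403113
Step 2: P_net = eta * Q_in = 0.1403113 * 173.41 = 24.331 MW
P_net = 24.331 MW


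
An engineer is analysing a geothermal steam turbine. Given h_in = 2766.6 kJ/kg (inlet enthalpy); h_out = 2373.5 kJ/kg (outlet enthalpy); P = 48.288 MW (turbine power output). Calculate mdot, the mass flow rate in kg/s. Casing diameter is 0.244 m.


mdot = P * 1000 / (h_in - h_out)
mdot = 48.288 * 1000 / (2766.6 - 2373.5)
mdot = 122.84 kg/s


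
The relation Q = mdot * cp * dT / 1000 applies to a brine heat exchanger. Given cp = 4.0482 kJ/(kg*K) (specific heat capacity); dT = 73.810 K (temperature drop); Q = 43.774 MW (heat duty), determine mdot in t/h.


mdot = Q * 1000 / (cp * dT)
mdot = 43.774 * 1000 / (4.0482 * 73.810)
mdot = 146.5005 kg/s
Convert: 146.5005 kg/s * 3.6 = 527.40 t/h
mdot = 527.40 t/h


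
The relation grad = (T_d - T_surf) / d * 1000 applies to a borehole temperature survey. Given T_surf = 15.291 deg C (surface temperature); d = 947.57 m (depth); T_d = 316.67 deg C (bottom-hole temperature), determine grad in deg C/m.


grad = (T_d - T_surf) / d * 1000
grad = (316.67 - 15.291) / 947.57 * 1000
grad = 318.0546 deg C/km
Convert: 318.0546 deg C/km * 0.001 = 0.31805 deg C/m
grad = 0.31805 deg C/m


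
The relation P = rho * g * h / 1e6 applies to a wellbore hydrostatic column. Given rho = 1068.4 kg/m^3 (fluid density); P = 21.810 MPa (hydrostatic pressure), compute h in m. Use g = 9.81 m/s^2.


h = P * 1e6 / (g * rho)
h = 21.810 * 1e6 / (9.81 * 1068.4)
h = 2080.9 m


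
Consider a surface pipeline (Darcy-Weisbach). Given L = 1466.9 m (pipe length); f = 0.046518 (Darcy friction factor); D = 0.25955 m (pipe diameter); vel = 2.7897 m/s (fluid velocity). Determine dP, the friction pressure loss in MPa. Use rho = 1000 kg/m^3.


dP = f * (L/D) * (rho*vel^2/2) / 1000
dP = 0.046518 * (1466.9/0.25955) * (1000*2.7897^2/2) / 1000
dP = 1023.023 kPa
Convert: 1023.023 kPa * 0.001 = 1.0230 MPa
dP = 1.0230 MPa


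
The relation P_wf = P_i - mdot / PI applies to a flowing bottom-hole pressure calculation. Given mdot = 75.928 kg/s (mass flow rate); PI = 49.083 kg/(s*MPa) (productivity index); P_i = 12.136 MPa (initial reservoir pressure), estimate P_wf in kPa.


P_wf = P_i - mdot / PI
P_wf = 12.136 - 75.928 / 49.083
P_wf = 10.58907 MPa
Convert: 10.58907 MPa * 1000.0 = 10589 kPa
P_wf = 10589 kPa


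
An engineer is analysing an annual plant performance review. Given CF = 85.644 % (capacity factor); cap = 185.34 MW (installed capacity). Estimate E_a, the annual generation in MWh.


E_a = CF / 100 * cap * 8760
E_a = 85.644 / 100 * 185.34 * 8760
E_a = 1.3905e+06 MWh


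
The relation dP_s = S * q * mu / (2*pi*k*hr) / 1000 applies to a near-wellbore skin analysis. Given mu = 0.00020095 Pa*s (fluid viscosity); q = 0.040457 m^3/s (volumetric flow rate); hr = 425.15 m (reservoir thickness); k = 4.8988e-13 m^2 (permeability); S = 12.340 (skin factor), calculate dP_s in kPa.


dP_s = S * q * mu / (2*pi*k*hr) / 1000
dP_s = 12.340 * 0.040457 * 0.00020095 / (2*pi*4.8988e-13*425.15) / 1000
dP_s = 76.663 kPa


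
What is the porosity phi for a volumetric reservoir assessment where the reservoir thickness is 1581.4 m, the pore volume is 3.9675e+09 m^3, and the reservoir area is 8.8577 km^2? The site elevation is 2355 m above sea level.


phi = Vp / (A * 1e6 * hr)
phi = 3.9675e+09 / (8.8577 * 1e6 * 1581.4)
phi = 0.28324


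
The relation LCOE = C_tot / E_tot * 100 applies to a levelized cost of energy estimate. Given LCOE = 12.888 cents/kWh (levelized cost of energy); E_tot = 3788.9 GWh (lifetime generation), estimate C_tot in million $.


C_tot = LCOE / 100 * E_tot
C_tot = 12.888 / 100 * 3788.9
C_tot = 488.31 million $


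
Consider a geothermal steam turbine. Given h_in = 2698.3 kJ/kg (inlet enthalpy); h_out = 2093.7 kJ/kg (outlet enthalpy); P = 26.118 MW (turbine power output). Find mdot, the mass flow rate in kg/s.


mdot = P * 1000 / (h_in - h_out)
mdot = 26.118 * 1000 / (2698.3 - 2093.7)
mdot = 43.199 kg/s


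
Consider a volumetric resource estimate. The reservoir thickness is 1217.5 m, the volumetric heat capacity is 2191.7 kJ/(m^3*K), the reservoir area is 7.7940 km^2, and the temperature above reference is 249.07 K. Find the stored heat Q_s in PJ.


Step 1: Vr = A*1e6*hr = 7.794*1e6*1217.5 = 9.489195e+09 m^3
Step 2: Q_s = Vr*rhoc*dT/1e12 = 9.489195e+09*2191.7*249.07/1e12 = 5180.0 PJ
Q_s = 5180.0 PJ


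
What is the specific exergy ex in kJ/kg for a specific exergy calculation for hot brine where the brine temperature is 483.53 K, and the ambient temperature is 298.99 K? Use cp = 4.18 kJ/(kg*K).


ex = cp * ((T_b - T_0) - T_0 * ln(T_b/T_0))
ex = 4.18 * ((483.53 - 298.99) - 298.99 * ln(483.53/298.99))
ex = 170.60 kJ/kg


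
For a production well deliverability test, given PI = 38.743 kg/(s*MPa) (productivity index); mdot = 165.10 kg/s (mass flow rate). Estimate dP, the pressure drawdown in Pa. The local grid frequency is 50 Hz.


dP = mdot * 1000 / PI
dP = 165.10 * 1000 / 38.743
dP = 4261.415 kPa
Convert: 4261.415 kPa * 1000.0 = 4.2614e+06 Pa
dP = 4.2614e+06 Pa


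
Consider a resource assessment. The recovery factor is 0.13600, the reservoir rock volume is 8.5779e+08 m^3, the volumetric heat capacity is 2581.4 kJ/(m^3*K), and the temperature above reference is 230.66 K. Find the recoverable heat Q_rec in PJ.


Step 1: Q_s = Vr*rhoc*dT/1e12 = 8.5779e+08*2581.4*230.66/1e12 = 510.7502 PJ
Step 2: Q_rec = Q_s * RF = 510.7502 * 0.136 = 69.462 PJ
Q_rec = 69.462 PJ


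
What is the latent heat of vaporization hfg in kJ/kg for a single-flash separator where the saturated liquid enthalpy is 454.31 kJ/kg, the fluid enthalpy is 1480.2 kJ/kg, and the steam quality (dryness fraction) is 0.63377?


hfg = (h - hf) / x
hfg = (1480.2 - 454.31) / 0.63377
hfg = 1618.7 kJ/kg


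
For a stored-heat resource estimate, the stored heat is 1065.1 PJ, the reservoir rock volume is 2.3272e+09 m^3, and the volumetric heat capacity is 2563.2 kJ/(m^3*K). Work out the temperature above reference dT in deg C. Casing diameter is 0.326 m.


dT = Q_s * 1e12 / (Vr * rhoc)
dT = 1065.1 * 1e12 / (2.3272e+09 * 2563.2)
dT = 178.5559 K
Convert (temperature difference, 1 K = 1 deg C): 178.5559 K = 178.5559 deg C
dT = 178.56 deg C


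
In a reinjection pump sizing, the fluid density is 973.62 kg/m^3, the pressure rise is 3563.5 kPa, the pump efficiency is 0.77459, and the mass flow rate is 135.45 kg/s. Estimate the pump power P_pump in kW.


P_pump = mdot * dP / (rho * eta)
P_pump = 135.45 * 3563.5 / (973.62 * 0.77459)
P_pump = 640.02 kW


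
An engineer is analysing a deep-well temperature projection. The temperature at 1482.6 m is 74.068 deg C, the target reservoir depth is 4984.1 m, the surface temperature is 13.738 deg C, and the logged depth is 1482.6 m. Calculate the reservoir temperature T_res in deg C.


Step 1: grad = (T_d1 - T_surf)/d1 * 1000 = (74.068 - 13.738)/1482.6 * 1000 = 40.69203 deg C/km
Step 2: T_res = T_surf + grad*d2/1000 = 13.738 + 40.69203*4984.1/1000 = 216.55 deg C
T_res = 216.55 deg C


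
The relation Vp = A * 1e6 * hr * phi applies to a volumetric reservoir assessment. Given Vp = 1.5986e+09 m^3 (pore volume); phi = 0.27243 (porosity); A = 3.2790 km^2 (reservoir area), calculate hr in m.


hr = Vp / (A * 1e6 * phi)
hr = 1.5986e+09 / (3.2790 * 1e6 * 0.27243)
hr = 1789.5 m


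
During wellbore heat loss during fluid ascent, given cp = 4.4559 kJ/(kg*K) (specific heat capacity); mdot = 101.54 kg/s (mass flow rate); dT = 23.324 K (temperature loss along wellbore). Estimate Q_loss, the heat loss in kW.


Q_loss = mdot * cp * dT
Q_loss = 101.54 * 4.4559 * 23.324
Q_loss = 10553 kW


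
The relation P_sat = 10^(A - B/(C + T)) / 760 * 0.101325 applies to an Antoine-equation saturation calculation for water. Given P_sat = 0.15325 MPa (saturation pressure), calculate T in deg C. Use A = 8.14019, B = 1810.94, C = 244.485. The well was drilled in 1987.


T = B / (A - log10(P_sat * 760 / 0.101325)) - C
T = 1810.94 / (8.14019 - log10(0.15325 * 760 / 0.101325)) - 244.485
T = 112.02 deg C


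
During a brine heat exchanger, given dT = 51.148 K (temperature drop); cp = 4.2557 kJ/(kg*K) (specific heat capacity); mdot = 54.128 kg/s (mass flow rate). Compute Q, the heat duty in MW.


Q = mdot * cp * dT / 1000
Q = 54.128 * 4.2557 * 51.148 / 1000
Q = 11.782 MW


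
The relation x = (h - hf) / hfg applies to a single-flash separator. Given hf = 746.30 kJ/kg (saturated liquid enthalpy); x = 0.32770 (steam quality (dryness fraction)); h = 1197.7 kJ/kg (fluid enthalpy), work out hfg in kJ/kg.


hfg = (h - hf) / x
hfg = (1197.7 - 746.30) / 0.32770
hfg = 1377.5 kJ/kg


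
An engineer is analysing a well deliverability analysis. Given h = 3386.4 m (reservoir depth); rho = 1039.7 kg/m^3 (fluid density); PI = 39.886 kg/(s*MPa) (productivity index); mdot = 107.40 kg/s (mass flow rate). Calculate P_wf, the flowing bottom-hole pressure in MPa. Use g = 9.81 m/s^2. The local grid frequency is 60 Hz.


Step 1: P_i = rho*g*h/1e6 = 1039.7*9.81*3386.4/1e6 = 34.53944 MPa
Step 2: P_wf = P_i - mdot/PI = 34.53944 - 107.4/39.886 = 31.847 MPa
P_wf = 31.847 MPa


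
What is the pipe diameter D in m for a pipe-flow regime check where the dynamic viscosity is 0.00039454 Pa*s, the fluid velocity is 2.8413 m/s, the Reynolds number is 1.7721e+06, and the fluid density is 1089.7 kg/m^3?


D = Re * mu / (rho * vel)
D = 1.7721e+06 * 0.00039454 / (1089.7 * 2.8413)
D = 0.22582 m


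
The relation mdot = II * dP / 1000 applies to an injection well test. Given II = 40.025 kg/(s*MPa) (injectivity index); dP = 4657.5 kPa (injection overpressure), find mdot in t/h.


mdot = II * dP / 1000
mdot = 40.025 * 4657.5 / 1000
mdot = 186.4164 kg/s
Convert: 186.4164 kg/s * 3.6 = 671.10 t/h
mdot = 671.10 t/h


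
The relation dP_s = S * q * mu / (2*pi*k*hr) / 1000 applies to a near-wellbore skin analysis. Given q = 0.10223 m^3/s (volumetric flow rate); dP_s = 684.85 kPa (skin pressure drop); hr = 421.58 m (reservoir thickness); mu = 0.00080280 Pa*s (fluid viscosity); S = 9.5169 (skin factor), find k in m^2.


k = S*q*mu / (2*pi*dP_s*1000*hr)
k = 9.5169*0.10223*0.00080280 / (2*pi*684.85*1000*421.58)
k = 4.3055e-13 m^2


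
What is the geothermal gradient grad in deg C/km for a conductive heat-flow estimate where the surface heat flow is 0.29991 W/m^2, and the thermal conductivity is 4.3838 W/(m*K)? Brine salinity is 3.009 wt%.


grad = q * 1000 / k
grad = 0.29991 * 1000 / 4.3838
grad = 68.413 deg C/km


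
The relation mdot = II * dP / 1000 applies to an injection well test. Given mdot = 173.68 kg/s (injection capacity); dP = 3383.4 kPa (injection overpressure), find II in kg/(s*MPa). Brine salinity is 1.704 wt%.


II = mdot * 1000 / dP
II = 173.68 * 1000 / 3383.4
II = 51.333 kg/(s*MPa)


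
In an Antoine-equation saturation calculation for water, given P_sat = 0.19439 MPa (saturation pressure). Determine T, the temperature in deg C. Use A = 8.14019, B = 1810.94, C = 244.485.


T = B / (A - log10(P_sat * 760 / 0.101325)) - C
T = 1810.94 / (8.14019 - log10(0.19439 * 760 / 0.101325)) - 244.485
T = 119.42 deg C


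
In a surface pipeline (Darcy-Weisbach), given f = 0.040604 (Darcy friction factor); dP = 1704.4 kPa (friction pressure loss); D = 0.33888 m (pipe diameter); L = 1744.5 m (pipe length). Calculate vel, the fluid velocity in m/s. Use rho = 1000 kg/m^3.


vel = sqrt(dP*1000*2*D / (f*L*rho))
vel = sqrt(1704.4*1000*2*0.33888 / (0.040604*1744.5*1000))
vel = 4.0383 m/s


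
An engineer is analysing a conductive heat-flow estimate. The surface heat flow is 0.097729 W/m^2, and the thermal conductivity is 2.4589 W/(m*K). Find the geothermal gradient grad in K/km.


grad = q * 1000 / k
grad = 0.097729 * 1000 / 2.4589
grad = 39.74501 deg C/km
Convert: 39.74501 deg C/km * 1.0 = 39.745 K/km
grad = 39.745 K/km


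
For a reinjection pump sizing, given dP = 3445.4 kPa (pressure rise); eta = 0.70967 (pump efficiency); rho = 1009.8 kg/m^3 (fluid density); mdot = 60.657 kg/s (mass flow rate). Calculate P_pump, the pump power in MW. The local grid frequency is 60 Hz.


P_pump = mdot * dP / (rho * eta)
P_pump = 60.657 * 3445.4 / (1009.8 * 0.70967)
P_pump = 291.6277 kW
Convert: 291.6277 kW * 0.001 = 0.29163 MW
P_pump = 0.29163 MW


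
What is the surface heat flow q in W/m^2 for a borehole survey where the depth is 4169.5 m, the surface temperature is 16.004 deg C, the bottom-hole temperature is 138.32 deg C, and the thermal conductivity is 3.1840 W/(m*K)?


Step 1: grad = (T_d - T_surf)/d * 1000 = (138.32 - 16.004)/4169.5 * 1000 = 29.33589 deg C/km
Step 2: q = k * grad / 1000 = 3.184 * 29.33589 / 1000 = 0.093405 W/m^2
q = 0.093405 W/m^2


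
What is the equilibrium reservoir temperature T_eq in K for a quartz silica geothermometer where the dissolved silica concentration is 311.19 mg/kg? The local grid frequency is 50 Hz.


T_eq = 1309 / (5.19 - log10(SiO2)) - 273.15
T_eq = 1309 / (5.19 - log10(311.19)) - 273.15
T_eq = 212.2087 deg C
Convert to K: 212.2087 + 273.15 = 485.36 K
T_eq = 485.36 K


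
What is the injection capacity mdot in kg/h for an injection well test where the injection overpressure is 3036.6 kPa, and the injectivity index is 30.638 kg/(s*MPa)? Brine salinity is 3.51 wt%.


mdot = II * dP / 1000
mdot = 30.638 * 3036.6 / 1000
mdot = 93.03535 kg/s
Convert: 93.03535 kg/s * 3600.0 = 3.3493e+05 kg/h
mdot = 3.3493e+05 kg/h


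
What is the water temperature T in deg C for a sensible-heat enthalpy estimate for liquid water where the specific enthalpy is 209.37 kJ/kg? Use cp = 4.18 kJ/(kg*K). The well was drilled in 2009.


T = h / cp
T = 209.37 / 4.18
T = 50.089 deg C


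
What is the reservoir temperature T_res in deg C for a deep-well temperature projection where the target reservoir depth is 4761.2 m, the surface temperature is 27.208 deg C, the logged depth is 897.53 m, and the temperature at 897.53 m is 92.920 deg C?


Step 1: grad = (T_d1 - T_surf)/d1 * 1000 = (92.92 - 27.208)/897.53 * 1000 = 73.21427 deg C/km
Step 2: T_res = T_surf + grad*d2/1000 = 27.208 + 73.21427*4761.2/1000 = 375.80 deg C
T_res = 375.80 deg C


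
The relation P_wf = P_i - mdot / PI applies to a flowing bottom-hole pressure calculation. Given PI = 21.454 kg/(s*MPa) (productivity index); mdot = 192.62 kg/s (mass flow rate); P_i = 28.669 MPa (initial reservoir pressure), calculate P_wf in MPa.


P_wf = P_i - mdot / PI
P_wf = 28.669 - 192.62 / 21.454
P_wf = 19.691 MPa


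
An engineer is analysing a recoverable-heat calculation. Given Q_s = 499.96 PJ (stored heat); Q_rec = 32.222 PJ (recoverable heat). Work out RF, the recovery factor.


RF = Q_rec / Q_s
RF = 32.222 / 499.96
RF = 0.064449


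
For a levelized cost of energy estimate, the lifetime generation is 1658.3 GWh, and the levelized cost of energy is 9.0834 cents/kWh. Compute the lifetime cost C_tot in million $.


C_tot = LCOE / 100 * E_tot
C_tot = 9.0834 / 100 * 1658.3
C_tot = 150.63 million $


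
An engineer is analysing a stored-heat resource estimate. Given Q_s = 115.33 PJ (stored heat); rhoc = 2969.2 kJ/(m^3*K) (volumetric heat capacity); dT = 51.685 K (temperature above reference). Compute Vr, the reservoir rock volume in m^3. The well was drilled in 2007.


Vr = Q_s * 1e12 / (rhoc * dT)
Vr = 115.33 * 1e12 / (2969.2 * 51.685)
Vr = 7.5152e+08 m^3


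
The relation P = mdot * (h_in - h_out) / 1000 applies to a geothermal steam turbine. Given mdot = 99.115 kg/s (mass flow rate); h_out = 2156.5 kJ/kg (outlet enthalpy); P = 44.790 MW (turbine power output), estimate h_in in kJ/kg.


h_in = h_out + P * 1000 / mdot
h_in = 2156.5 + 44.790 * 1000 / 99.115
h_in = 2608.4 kJ/kg


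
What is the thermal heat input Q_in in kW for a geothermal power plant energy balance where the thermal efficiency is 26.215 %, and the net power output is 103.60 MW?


Q_in = W_net / (eta / 100)
Q_in = 103.60 / (26.215 / 100)
Q_in = 395.1936 MW
Convert: 395.1936 MW * 1000.0 = 3.9519e+05 kW
Q_in = 3.9519e+05 kW


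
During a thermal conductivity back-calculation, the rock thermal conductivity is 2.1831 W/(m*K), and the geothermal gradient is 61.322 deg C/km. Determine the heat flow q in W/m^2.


q = k * grad / 1000
q = 2.1831 * 61.322 / 1000
q = 0.13387 W/m^2


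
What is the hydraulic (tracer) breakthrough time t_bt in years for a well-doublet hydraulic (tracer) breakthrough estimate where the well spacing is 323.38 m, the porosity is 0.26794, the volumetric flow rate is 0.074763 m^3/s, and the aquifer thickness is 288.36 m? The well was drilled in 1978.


t_bt = pi * hr * phi * L^2 / (3 * Qv) / (365.25*86400)
t_bt = pi * 288.36 * 0.26794 * 323.38^2 / (3 * 0.074763) / (365.25*86400)
t_bt = 3.5862 years


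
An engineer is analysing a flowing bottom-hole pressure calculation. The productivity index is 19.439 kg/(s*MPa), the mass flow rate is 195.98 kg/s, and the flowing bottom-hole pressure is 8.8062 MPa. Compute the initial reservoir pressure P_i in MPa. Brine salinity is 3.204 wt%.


P_i = P_wf + mdot / PI
P_i = 8.8062 + 195.98 / 19.439
P_i = 18.888 MPa


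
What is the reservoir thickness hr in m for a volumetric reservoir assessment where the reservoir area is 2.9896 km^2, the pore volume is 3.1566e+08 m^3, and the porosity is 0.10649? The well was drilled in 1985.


hr = Vp / (A * 1e6 * phi)
hr = 3.1566e+08 / (2.9896 * 1e6 * 0.10649)
hr = 991.51 m


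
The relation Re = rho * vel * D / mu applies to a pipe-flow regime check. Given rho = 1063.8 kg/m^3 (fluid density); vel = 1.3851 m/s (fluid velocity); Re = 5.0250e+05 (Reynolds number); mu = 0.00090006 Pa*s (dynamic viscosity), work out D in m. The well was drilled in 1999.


D = Re * mu / (rho * vel)
D = 5.0250e+05 * 0.00090006 / (1063.8 * 1.3851)
D = 0.30695 m


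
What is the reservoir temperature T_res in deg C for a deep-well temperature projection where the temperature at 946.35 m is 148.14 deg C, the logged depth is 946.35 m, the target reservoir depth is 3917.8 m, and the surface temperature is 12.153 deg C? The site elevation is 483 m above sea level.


Step 1: grad = (T_d1 - T_surf)/d1 * 1000 = (148.14 - 12.153)/946.35 * 1000 = 143.6963 deg C/km
Step 2: T_res = T_surf + grad*d2/1000 = 12.153 + 143.6963*3917.8/1000 = 575.13 deg C
T_res = 575.13 deg C


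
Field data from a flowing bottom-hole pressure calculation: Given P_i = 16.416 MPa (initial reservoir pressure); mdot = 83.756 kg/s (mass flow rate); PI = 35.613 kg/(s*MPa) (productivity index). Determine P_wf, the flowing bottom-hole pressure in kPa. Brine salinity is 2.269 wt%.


P_wf = P_i - mdot / PI
P_wf = 16.416 - 83.756 / 35.613
P_wf = 14.06416 MPa
Convert: 14.06416 MPa * 1000.0 = 14064 kPa
P_wf = 14064 kPa


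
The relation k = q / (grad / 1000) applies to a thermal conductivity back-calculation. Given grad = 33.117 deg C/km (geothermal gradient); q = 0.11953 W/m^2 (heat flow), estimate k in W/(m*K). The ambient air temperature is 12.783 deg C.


k = q / (grad / 1000)
k = 0.11953 / (33.117 / 1000)
k = 3.6093 W/(m*K)


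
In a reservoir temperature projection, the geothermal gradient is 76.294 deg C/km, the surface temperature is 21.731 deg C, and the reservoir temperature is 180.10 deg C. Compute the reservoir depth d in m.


d = (T_res - T_surf) / grad * 1000
d = (180.10 - 21.731) / 76.294 * 1000
d = 2075.8 m


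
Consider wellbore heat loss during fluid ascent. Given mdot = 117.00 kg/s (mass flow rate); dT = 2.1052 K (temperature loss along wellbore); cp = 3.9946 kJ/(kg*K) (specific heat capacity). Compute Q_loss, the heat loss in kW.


Q_loss = mdot * cp * dT
Q_loss = 117.00 * 3.9946 * 2.1052
Q_loss = 983.90 kW


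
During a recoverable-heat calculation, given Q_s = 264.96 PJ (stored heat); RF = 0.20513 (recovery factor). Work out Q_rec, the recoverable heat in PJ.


Q_rec = Q_s * RF
Q_rec = 264.96 * 0.20513
Q_rec = 54.351 PJ


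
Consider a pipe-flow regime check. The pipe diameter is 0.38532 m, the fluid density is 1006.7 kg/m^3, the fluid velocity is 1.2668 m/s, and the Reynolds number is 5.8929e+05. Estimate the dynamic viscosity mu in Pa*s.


mu = rho * vel * D / Re
mu = 1006.7 * 1.2668 * 0.38532 / 5.8929e+05
mu = 0.00083387 Pa*s


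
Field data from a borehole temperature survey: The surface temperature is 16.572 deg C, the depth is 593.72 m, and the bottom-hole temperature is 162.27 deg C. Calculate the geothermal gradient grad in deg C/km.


grad = (T_d - T_surf) / d * 1000
grad = (162.27 - 16.572) / 593.72 * 1000
grad = 245.40 deg C/km


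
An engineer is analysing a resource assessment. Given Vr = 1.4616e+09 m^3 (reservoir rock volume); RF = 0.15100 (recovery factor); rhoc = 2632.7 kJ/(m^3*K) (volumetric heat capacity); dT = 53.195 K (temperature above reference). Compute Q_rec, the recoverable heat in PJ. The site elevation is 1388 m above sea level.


Step 1: Q_s = Vr*rhoc*dT/1e12 = 1.4616e+09*2632.7*53.195/1e12 = 204.6919 PJ
Step 2: Q_rec = Q_s * RF = 204.6919 * 0.151 = 30.908 PJ
Q_rec = 30.908 PJ


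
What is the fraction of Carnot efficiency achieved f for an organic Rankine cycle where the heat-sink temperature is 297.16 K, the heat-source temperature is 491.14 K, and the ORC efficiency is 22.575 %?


f = (eta_orc/100) / (1 - Tc/Th)
f = (22.575/100) / (1 - 297.16/491.14)
f = 0.57158


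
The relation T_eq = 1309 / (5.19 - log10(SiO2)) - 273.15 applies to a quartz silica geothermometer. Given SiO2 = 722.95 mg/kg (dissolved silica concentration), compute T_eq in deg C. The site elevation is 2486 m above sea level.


T_eq = 1309 / (5.19 - log10(SiO2)) - 273.15
T_eq = 1309 / (5.19 - log10(722.95)) - 273.15
T_eq = 288.44 deg C


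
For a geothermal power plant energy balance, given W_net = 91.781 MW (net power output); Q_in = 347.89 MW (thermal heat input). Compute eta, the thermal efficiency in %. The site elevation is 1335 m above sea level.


eta = W_net / Q_in * 100
eta = 91.781 / 347.89 * 100
eta = 26.382 %


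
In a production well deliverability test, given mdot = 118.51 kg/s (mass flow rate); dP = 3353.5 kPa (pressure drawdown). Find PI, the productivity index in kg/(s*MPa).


PI = mdot * 1000 / dP
PI = 118.51 * 1000 / 3353.5
PI = 35.339 kg/(s*MPa)


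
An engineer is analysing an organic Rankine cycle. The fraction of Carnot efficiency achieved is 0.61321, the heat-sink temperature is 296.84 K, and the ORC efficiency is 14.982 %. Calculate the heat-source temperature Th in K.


Th = Tc / (1 - (eta_orc/100)/f)
Th = 296.84 / (1 - (14.982/100)/0.61321)
Th = 392.81 K


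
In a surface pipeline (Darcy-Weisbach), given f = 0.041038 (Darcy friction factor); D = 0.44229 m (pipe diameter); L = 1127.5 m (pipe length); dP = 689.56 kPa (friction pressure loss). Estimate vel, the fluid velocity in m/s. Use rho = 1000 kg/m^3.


vel = sqrt(dP*1000*2*D / (f*L*rho))
vel = sqrt(689.56*1000*2*0.44229 / (0.041038*1127.5*1000))
vel = 3.6308 m/s


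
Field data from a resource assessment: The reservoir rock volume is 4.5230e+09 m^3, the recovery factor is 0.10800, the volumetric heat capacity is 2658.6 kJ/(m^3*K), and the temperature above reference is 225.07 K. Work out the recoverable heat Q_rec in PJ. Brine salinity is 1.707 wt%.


Step 1: Q_s = Vr*rhoc*dT/1e12 = 4.5230e+09*2658.6*225.07/1e12 = 2706.432 PJ
Step 2: Q_rec = Q_s * RF = 2706.432 * 0.108 = 292.29 PJ
Q_rec = 292.29 PJ


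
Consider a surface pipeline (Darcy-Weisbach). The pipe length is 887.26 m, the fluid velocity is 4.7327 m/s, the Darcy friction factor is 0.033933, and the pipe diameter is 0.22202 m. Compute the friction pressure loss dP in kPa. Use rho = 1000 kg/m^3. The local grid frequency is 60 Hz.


dP = f * (L/D) * (rho*vel^2/2) / 1000
dP = 0.033933 * (887.26/0.22202) * (1000*4.7327^2/2) / 1000
dP = 1518.7 kPa


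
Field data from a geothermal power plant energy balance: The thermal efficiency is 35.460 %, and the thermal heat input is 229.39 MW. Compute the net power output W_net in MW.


W_net = eta / 100 * Q_in
W_net = 35.460 / 100 * 229.39
W_net = 81.342 MW


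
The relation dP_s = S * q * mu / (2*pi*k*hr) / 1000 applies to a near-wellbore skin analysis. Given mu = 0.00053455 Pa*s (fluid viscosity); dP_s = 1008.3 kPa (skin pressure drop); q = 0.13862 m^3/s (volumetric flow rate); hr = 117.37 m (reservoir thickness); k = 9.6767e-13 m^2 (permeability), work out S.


S = dP_s * 1000 * 2*pi*k*hr / (q*mu)
S = 1008.3 * 1000 * 2*pi*9.6767e-13*117.37 / (0.13862*0.00053455)
S = 9.7105


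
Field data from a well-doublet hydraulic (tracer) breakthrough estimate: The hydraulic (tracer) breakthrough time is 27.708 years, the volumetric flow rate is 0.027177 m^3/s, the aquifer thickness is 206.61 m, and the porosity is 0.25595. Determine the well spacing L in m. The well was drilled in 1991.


L = sqrt(t_bt*365.25*86400*3*Qv / (pi*hr*phi))
L = sqrt(27.708*365.25*86400*3*0.027177 / (pi*206.61*0.25595))
L = 655.07 m


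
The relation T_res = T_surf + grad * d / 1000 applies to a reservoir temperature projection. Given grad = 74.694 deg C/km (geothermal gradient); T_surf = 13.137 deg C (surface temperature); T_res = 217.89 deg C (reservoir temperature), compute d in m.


d = (T_res - T_surf) / grad * 1000
d = (217.89 - 13.137) / 74.694 * 1000
d = 2741.2 m


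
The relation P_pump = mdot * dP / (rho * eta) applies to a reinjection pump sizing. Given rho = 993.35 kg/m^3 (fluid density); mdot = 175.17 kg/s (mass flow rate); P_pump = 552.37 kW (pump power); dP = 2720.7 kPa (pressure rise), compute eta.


eta = mdot * dP / (rho * P_pump)
eta = 175.17 * 2720.7 / (993.35 * 552.37)
eta = 0.86858


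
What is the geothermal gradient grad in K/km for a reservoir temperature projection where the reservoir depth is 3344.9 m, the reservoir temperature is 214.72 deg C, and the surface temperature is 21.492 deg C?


grad = (T_res - T_surf) / d * 1000
grad = (214.72 - 21.492) / 3344.9 * 1000
grad = 57.76795 deg C/km
Convert: 57.76795 deg C/km * 1.0 = 57.768 K/km
grad = 57.768 K/km


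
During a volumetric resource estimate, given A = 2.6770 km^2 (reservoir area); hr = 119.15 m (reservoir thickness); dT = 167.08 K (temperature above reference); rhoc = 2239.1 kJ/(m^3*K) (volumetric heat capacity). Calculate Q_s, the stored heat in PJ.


Step 1: Vr = A*1e6*hr = 2.677*1e6*119.15 = 3.189646e+08 m^3
Step 2: Q_s = Vr*rhoc*dT/1e12 = 3.189646e+08*2239.1*167.08/1e12 = 119.33 PJ
Q_s = 119.33 PJ


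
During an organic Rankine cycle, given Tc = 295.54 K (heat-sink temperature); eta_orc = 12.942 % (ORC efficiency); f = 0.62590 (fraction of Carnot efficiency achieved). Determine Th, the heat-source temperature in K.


Th = Tc / (1 - (eta_orc/100)/f)
Th = 295.54 / (1 - (12.942/100)/0.62590)
Th = 372.58 K


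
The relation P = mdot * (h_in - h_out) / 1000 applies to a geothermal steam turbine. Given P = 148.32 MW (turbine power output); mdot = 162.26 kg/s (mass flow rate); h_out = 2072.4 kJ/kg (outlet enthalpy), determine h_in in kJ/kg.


h_in = h_out + P * 1000 / mdot
h_in = 2072.4 + 148.32 * 1000 / 162.26
h_in = 2986.5 kJ/kg


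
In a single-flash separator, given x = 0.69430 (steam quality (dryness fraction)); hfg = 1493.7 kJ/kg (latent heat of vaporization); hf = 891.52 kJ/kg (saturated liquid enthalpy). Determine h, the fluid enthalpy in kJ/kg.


h = hf + x * hfg
h = 891.52 + 0.69430 * 1493.7
h = 1928.6 kJ/kg


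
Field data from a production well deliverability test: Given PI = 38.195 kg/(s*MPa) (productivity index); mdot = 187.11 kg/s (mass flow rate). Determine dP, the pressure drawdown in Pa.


dP = mdot * 1000 / PI
dP = 187.11 * 1000 / 38.195
dP = 4898.809 kPa
Convert: 4898.809 kPa * 1000.0 = 4.8988e+06 Pa
dP = 4.8988e+06 Pa


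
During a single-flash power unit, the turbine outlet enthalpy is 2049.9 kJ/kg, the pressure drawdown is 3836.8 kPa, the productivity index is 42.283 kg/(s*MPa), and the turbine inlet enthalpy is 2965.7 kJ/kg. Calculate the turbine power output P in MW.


Step 1: mdot = PI * dP / 1000 = 42.283 * 3836.8 / 1000 = 162.2314 kg/s
Step 2: P = mdot*(h_in - h_out)/1000 = 162.2314*(2965.7 - 2049.9)/1000 = 148.57 MW
P = 148.57 MW


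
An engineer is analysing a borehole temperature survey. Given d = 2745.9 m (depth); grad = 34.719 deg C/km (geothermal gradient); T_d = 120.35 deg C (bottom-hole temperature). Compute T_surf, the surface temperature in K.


T_surf = T_d - grad * d / 1000
T_surf = 120.35 - 34.719 * 2745.9 / 1000
T_surf = 25.01510 deg C
Convert to K: 25.01510 + 273.15 = 298.17 K
T_surf = 298.17 K


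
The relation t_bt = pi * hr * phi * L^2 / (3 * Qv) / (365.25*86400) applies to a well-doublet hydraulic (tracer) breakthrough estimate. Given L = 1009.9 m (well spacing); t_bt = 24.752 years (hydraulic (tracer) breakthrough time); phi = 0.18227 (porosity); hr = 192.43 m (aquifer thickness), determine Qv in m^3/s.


Qv = pi*hr*phi*L^2 / (3*t_bt*365.25*86400)
Qv = pi*192.43*0.18227*1009.9^2 / (3*24.752*365.25*86400)
Qv = 0.047958 m^3/s
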